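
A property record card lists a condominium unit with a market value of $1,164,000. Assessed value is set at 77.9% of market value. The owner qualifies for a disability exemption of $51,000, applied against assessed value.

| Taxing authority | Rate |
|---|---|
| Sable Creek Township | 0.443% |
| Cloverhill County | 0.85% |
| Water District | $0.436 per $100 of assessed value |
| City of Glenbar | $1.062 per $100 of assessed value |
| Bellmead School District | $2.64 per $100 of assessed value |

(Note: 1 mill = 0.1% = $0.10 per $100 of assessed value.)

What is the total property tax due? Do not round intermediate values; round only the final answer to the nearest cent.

Assessed value = $1,164,000 × 0.779 = $906,756
Taxable value = $906,756 − $51,000 = $855,756
Sable Creek Township: $855,756 × 0.00443 = $3,790.99908
Cloverhill County: $855,756 × 0.0085 = $7,273.926
Water District: $855,756 × 0.00436 = $3,731.09616
City of Glenbar: $855,756 × 0.01062 = $9,088.12872
Bellmead School District: $855,756 × 0.0264 = $22,591.9584
Total = $46,476.10836

$46,476.11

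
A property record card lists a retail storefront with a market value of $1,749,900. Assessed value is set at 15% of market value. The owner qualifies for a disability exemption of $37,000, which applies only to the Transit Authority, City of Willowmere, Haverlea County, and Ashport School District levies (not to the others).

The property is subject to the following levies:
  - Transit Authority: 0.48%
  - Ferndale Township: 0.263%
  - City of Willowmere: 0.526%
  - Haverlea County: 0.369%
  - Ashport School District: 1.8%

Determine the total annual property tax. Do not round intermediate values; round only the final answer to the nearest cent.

Assessed value = $1,749,900 × 0.15 = $262,485
Transit Authority: ($262,485 − $37,000) × 0.0048 = $225,485 × 0.0048 = $1,082.328
Ferndale Township: $262,485 × 0.00263 = $690.33555
City of Willowmere: ($262,485 − $37,000) × 0.00526 = $225,485 × 0.00526 = $1,186.0511
Haverlea County: ($262,485 − $37,000) × 0.00369 = $225,485 × 0.00369 = $832.03965
Ashport School District: ($262,485 − $37,000) × 0.018 = $225,485 × 0.018 = $4,058.73
Total = $7,849.4843

$7,849.48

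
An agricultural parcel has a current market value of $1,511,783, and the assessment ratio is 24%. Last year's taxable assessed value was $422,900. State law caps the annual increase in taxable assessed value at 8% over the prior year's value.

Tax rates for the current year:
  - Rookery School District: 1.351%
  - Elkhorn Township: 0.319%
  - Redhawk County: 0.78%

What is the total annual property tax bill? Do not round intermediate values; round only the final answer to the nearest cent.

$8,889.28

Uncapped assessed value = $1,511,783 × 0.24 = $362,827.92
Cap limit = $422,900 × 1.08 = $456,732
Taxable assessed value = min($362,827.92, $456,732) = $362,827.92 (cap does not bind)
Rookery School District: $362,827.92 × 0.01351 = $4,901.8051992
Elkhorn Township: $362,827.92 × 0.00319 = $1,157.4210648
Redhawk County: $362,827.92 × 0.0078 = $2,830.057776
Total = $8,889.28404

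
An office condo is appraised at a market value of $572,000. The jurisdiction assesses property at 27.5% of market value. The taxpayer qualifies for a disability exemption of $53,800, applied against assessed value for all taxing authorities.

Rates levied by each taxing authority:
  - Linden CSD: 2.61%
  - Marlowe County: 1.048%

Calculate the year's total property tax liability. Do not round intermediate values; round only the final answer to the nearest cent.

Assessed value = $572,000 × 0.275 = $157,300
Taxable value = $157,300 − $53,800 = $103,500
Linden CSD: $103,500 × 0.0261 = $2,701.35
Marlowe County: $103,500 × 0.01048 = $1,084.68
Total = $2,701.35 + $1,084.68 = $3,786.03

$3,786.03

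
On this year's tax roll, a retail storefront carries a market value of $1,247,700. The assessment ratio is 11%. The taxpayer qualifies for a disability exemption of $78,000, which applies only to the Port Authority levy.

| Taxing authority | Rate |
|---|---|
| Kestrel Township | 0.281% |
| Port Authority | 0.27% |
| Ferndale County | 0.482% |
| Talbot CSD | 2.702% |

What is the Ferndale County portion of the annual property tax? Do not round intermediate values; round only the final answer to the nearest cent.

Assessed value = $1,247,700 × 0.11 = $137,247
Ferndale County taxable value = $137,247 (exemption does not apply)
Ferndale County levy = $137,247 × 0.00482 = $661.53054

$661.53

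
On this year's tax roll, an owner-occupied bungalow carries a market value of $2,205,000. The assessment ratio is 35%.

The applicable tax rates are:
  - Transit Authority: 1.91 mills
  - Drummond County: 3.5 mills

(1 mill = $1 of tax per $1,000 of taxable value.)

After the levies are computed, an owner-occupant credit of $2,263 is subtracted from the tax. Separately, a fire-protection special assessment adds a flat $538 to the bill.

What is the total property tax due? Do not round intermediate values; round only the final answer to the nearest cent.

Assessed value = $2,205,000 × 0.35 = $771,750
Transit Authority: $771,750 × 0.00191 = $1,474.0425
Drummond County: $771,750 × 0.0035 = $2,701.125
Levies subtotal = $4,175.1675
After credit = $4,175.1675 − $2,263 = $1,912.1675
Total = $1,912.1675 + $538 = $2,450.1675

$2,450.17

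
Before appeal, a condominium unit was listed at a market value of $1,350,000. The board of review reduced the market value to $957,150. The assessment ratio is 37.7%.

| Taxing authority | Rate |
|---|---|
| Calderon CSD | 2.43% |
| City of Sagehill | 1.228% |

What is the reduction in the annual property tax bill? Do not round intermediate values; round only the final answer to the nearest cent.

$5,417.66

Old assessed value = $1,350,000 × 0.377 = $508,950
New assessed value = $957,150 × 0.377 = $360,845.55
Combined rate = 0.0243 + 0.01228 = 0.03658
Old tax = $508,950 × 0.03658 = $18,617.391
New tax = $360,845.55 × 0.03658 = $13,199.730219
Reduction = $18,617.391 − $13,199.730219 = $5,417.660781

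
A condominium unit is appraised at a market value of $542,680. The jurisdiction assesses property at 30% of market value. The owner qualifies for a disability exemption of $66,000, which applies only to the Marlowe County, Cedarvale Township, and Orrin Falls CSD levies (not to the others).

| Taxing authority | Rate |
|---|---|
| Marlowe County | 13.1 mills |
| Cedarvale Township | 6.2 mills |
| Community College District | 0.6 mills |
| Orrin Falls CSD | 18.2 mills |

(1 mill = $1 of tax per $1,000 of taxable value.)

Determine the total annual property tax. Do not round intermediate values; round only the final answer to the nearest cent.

$3,727.83

Assessed value = $542,680 × 0.3 = $162,804
Marlowe County: ($162,804 − $66,000) × 0.0131 = $96,804 × 0.0131 = $1,268.1324
Cedarvale Township: ($162,804 − $66,000) × 0.0062 = $96,804 × 0.0062 = $600.1848
Community College District: $162,804 × 0.0006 = $97.6824
Orrin Falls CSD: ($162,804 − $66,000) × 0.0182 = $96,804 × 0.0182 = $1,761.8328
Total = $3,727.8324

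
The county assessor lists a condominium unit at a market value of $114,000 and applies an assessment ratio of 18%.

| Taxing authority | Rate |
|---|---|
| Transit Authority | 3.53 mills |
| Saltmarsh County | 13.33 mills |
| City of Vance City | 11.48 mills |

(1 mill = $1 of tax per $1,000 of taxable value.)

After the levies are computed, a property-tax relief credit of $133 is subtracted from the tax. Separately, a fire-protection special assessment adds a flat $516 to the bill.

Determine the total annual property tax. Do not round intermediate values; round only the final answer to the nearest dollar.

$965

Assessed value = $114,000 × 0.18 = $20,520
Transit Authority: $20,520 × 0.00353 = $72.4356
Saltmarsh County: $20,520 × 0.01333 = $273.5316
City of Vance City: $20,520 × 0.01148 = $235.5696
Levies subtotal = $581.5368
After credit = $581.5368 − $133 = $448.5368
Total = $448.5368 + $516 = $964.5368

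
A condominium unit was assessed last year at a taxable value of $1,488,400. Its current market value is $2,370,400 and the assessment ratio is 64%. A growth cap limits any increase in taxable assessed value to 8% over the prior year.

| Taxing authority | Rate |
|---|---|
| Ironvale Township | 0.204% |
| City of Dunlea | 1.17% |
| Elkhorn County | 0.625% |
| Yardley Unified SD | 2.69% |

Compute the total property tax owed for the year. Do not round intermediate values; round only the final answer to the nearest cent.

Uncapped assessed value = $2,370,400 × 0.64 = $1,517,056
Cap limit = $1,488,400 × 1.08 = $1,607,472
Taxable assessed value = min($1,517,056, $1,607,472) = $1,517,056 (cap does not bind)
Ironvale Township: $1,517,056 × 0.00204 = $3,094.79424
City of Dunlea: $1,517,056 × 0.0117 = $17,749.5552
Elkhorn County: $1,517,056 × 0.00625 = $9,481.6
Yardley Unified SD: $1,517,056 × 0.0269 = $40,808.8064
Total = $71,134.75584

$71,134.76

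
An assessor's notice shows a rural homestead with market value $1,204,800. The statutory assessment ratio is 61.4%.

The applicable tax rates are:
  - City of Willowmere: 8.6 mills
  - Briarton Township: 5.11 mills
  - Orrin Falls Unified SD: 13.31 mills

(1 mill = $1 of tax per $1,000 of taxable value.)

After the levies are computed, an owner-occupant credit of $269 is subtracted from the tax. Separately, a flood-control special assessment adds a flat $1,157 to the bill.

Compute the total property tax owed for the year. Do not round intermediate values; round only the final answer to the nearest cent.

$20,875.97

Assessed value = $1,204,800 × 0.614 = $739,747.2
City of Willowmere: $739,747.2 × 0.0086 = $6,361.82592
Briarton Township: $739,747.2 × 0.00511 = $3,780.108192
Orrin Falls Unified SD: $739,747.2 × 0.01331 = $9,846.035232
Levies subtotal = $19,987.969344
After credit = $19,987.969344 − $269 = $19,718.969344
Total = $19,718.969344 + $1,157 = $20,875.969344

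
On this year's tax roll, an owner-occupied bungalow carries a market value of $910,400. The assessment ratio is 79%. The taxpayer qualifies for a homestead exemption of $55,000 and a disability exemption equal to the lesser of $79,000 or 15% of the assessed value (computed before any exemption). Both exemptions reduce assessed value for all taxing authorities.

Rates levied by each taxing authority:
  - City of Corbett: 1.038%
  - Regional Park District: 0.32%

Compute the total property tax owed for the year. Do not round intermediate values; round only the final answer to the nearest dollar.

Assessed value = $910,400 × 0.79 = $719,216
Disability exemption = min($79,000, 15% × $719,216) = min($79,000, $107,882.4) = $79,000 (dollar cap binds)
Taxable value = $719,216 − $55,000 − $79,000 = $585,216
City of Corbett: $585,216 × 0.01038 = $6,074.54208
Regional Park District: $585,216 × 0.0032 = $1,872.6912
Total = $7,947.23328

$7,947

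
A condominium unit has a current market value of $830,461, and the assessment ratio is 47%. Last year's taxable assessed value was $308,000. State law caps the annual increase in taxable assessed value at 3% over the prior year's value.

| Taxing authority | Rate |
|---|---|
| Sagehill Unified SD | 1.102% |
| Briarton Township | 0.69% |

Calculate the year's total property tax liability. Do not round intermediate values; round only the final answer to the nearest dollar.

Uncapped assessed value = $830,461 × 0.47 = $390,316.67
Cap limit = $308,000 × 1.03 = $317,240
Taxable assessed value = min($390,316.67, $317,240) = $317,240 (cap binds)
Sagehill Unified SD: $317,240 × 0.01102 = $3,495.9848
Briarton Township: $317,240 × 0.0069 = $2,188.956
Total = $5,684.9408

$5,685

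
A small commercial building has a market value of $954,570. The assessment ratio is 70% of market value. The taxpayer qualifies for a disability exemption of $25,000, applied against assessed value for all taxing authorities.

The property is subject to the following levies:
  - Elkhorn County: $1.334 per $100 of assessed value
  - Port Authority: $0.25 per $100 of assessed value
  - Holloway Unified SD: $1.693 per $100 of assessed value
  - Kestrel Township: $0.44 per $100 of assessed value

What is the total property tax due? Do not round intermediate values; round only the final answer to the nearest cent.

$23,907.71

Assessed value = $954,570 × 0.7 = $668,199
Taxable value = $668,199 − $25,000 = $643,199
Elkhorn County: $643,199 × 0.01334 = $8,580.27466
Port Authority: $643,199 × 0.0025 = $1,607.9975
Holloway Unified SD: $643,199 × 0.01693 = $10,889.35907
Kestrel Township: $643,199 × 0.0044 = $2,830.0756
Total = $8,580.27466 + $1,607.9975 + $10,889.35907 + $2,830.0756 = $23,907.70683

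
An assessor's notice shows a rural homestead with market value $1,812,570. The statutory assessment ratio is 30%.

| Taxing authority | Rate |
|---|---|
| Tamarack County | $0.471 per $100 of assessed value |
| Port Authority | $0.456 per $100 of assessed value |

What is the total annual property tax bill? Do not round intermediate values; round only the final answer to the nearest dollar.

Assessed value = $1,812,570 × 0.3 = $543,771
Tamarack County: $543,771 × 0.00471 = $2,561.16141
Port Authority: $543,771 × 0.00456 = $2,479.59576
Total = $2,561.16141 + $2,479.59576 = $5,040.75717

$5,041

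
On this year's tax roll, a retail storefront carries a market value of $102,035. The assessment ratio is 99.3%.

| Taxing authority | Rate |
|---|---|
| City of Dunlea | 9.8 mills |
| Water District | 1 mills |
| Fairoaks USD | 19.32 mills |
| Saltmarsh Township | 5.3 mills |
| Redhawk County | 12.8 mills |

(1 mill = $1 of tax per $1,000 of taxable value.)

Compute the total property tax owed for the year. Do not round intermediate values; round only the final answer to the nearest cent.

$4,885.69

Assessed value = $102,035 × 0.993 = $101,320.755
City of Dunlea: $101,320.755 × 0.0098 = $992.943399
Water District: $101,320.755 × 0.001 = $101.320755
Fairoaks USD: $101,320.755 × 0.01932 = $1,957.5169866
Saltmarsh Township: $101,320.755 × 0.0053 = $537.0000015
Redhawk County: $101,320.755 × 0.0128 = $1,296.905664
Total = $992.943399 + $101.320755 + $1,957.5169866 + $537.0000015 + $1,296.905664 = $4,885.6868061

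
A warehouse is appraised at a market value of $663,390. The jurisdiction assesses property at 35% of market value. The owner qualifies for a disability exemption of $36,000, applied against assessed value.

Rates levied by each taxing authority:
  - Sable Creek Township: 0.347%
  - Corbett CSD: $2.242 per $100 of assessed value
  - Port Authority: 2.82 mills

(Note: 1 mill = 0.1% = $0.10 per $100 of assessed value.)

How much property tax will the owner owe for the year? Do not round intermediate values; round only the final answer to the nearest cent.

Assessed value = $663,390 × 0.35 = $232,186.5
Taxable value = $232,186.5 − $36,000 = $196,186.5
Sable Creek Township: $196,186.5 × 0.00347 = $680.767155
Corbett CSD: $196,186.5 × 0.02242 = $4,398.50133
Port Authority: $196,186.5 × 0.00282 = $553.24593
Total = $5,632.514415

$5,632.51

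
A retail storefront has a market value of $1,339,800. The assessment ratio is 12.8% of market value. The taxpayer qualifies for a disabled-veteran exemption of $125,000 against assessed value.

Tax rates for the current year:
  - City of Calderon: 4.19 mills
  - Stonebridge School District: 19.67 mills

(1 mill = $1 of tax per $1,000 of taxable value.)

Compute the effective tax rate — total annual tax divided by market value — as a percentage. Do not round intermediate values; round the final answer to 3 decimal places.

Assessed value = $1,339,800 × 0.128 = $171,494.4
Taxable value = $171,494.4 − $125,000 = $46,494.4
City of Calderon: $46,494.4 × 0.00419 = $194.811536
Stonebridge School District: $46,494.4 × 0.01967 = $914.544848
Total tax = $1,109.356384
Effective rate = $1,109.356384 ÷ $1,339,800 = 0.083% of market value

0.083%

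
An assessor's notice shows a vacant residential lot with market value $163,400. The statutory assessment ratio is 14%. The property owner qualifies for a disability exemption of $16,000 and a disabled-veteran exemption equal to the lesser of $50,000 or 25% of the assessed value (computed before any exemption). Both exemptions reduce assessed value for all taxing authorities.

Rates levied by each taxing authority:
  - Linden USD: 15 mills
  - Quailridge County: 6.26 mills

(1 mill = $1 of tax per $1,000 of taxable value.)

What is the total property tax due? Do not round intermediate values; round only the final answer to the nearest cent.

$24.60

Assessed value = $163,400 × 0.14 = $22,876
Disabled-veteran exemption = min($50,000, 25% × $22,876) = min($50,000, $5,719) = $5,719 (percentage binds)
Taxable value = $22,876 − $16,000 − $5,719 = $1,157
Linden USD: $1,157 × 0.015 = $17.355
Quailridge County: $1,157 × 0.00626 = $7.24282
Total = $24.59782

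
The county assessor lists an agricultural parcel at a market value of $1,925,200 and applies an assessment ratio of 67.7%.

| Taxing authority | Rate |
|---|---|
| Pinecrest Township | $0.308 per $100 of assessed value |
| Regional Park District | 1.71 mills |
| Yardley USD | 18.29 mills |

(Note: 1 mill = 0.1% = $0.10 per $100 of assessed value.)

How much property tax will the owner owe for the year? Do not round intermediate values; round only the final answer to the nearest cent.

$30,081.56

Assessed value = $1,925,200 × 0.677 = $1,303,360.4
Pinecrest Township: $1,303,360.4 × 0.00308 = $4,014.350032
Regional Park District: $1,303,360.4 × 0.00171 = $2,228.746284
Yardley USD: $1,303,360.4 × 0.01829 = $23,838.461716
Total = $30,081.558032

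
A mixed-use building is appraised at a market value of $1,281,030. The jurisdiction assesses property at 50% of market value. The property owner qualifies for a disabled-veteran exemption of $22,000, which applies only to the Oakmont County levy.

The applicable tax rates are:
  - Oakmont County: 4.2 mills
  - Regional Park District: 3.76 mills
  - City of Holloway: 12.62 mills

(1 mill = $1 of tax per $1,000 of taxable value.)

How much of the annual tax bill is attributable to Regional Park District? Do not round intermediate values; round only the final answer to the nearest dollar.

Assessed value = $1,281,030 × 0.5 = $640,515
Regional Park District taxable value = $640,515 (exemption does not apply)
Regional Park District levy = $640,515 × 0.00376 = $2,408.3364

$2,408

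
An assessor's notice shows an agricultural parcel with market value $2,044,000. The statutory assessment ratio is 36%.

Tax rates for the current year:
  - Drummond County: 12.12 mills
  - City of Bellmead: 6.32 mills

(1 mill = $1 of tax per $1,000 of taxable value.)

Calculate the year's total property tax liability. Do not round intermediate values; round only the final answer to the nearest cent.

$13,568.89

Assessed value = $2,044,000 × 0.36 = $735,840
Drummond County: $735,840 × 0.01212 = $8,918.3808
City of Bellmead: $735,840 × 0.00632 = $4,650.5088
Total = $8,918.3808 + $4,650.5088 = $13,568.8896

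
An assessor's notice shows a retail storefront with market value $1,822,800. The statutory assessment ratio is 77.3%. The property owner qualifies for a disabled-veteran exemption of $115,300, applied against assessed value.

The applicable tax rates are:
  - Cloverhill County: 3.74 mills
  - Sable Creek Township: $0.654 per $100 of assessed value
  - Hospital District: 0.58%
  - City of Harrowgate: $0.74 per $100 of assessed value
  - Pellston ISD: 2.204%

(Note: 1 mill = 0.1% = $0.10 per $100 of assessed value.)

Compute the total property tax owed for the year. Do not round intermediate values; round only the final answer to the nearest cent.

$58,890.33

Assessed value = $1,822,800 × 0.773 = $1,409,024.4
Taxable value = $1,409,024.4 − $115,300 = $1,293,724.4
Cloverhill County: $1,293,724.4 × 0.00374 = $4,838.529256
Sable Creek Township: $1,293,724.4 × 0.00654 = $8,460.957576
Hospital District: $1,293,724.4 × 0.0058 = $7,503.60152
City of Harrowgate: $1,293,724.4 × 0.0074 = $9,573.56056
Pellston ISD: $1,293,724.4 × 0.02204 = $28,513.685776
Total = $58,890.334688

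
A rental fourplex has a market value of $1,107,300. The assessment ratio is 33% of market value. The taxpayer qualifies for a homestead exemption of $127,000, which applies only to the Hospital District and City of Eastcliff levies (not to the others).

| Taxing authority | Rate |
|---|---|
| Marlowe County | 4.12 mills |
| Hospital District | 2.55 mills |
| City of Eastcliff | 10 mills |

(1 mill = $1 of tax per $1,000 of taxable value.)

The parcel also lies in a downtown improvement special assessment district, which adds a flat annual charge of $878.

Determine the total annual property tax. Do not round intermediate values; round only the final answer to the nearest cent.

Assessed value = $1,107,300 × 0.33 = $365,409
Marlowe County: $365,409 × 0.00412 = $1,505.48508
Hospital District: ($365,409 − $127,000) × 0.00255 = $238,409 × 0.00255 = $607.94295
City of Eastcliff: ($365,409 − $127,000) × 0.01 = $238,409 × 0.01 = $2,384.09
Levies subtotal = $4,497.51803
Total = $4,497.51803 + $878 = $5,375.51803

$5,375.52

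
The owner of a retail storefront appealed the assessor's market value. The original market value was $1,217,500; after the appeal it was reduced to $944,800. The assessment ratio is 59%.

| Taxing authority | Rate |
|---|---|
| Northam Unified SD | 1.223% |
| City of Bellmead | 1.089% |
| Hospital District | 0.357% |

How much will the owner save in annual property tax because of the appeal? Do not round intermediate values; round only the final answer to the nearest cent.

Old assessed value = $1,217,500 × 0.59 = $718,325
New assessed value = $944,800 × 0.59 = $557,432
Combined rate = 0.01223 + 0.01089 + 0.00357 = 0.02669
Old tax = $718,325 × 0.02669 = $19,172.09425
New tax = $557,432 × 0.02669 = $14,877.86008
Reduction = $19,172.09425 − $14,877.86008 = $4,294.23417

$4,294.23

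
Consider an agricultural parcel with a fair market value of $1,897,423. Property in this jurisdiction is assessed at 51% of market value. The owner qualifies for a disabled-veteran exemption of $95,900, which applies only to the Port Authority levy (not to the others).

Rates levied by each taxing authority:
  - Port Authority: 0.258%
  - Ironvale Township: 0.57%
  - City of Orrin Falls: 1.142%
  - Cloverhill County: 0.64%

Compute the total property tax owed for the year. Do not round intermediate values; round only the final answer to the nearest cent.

Assessed value = $1,897,423 × 0.51 = $967,685.73
Port Authority: ($967,685.73 − $95,900) × 0.00258 = $871,785.73 × 0.00258 = $2,249.2071834
Ironvale Township: $967,685.73 × 0.0057 = $5,515.808661
City of Orrin Falls: $967,685.73 × 0.01142 = $11,050.9710366
Cloverhill County: $967,685.73 × 0.0064 = $6,193.188672
Total = $25,009.175553

$25,009.18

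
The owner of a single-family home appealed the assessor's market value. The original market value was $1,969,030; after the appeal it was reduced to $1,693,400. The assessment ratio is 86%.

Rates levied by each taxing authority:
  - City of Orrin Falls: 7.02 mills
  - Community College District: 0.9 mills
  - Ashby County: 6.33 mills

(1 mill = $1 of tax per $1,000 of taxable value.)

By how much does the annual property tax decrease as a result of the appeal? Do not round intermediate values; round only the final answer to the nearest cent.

$3,377.85

Old assessed value = $1,969,030 × 0.86 = $1,693,365.8
New assessed value = $1,693,400 × 0.86 = $1,456,324
Combined rate = 0.00702 + 0.0009 + 0.00633 = 0.01425
Old tax = $1,693,365.8 × 0.01425 = $24,130.46265
New tax = $1,456,324 × 0.01425 = $20,752.617
Reduction = $24,130.46265 − $20,752.617 = $3,377.84565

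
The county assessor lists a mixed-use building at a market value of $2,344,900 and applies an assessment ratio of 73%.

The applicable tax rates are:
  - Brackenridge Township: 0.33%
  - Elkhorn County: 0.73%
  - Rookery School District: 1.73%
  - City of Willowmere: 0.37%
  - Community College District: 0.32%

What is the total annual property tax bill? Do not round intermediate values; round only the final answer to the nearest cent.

Assessed value = $2,344,900 × 0.73 = $1,711,777
Brackenridge Township: $1,711,777 × 0.0033 = $5,648.8641
Elkhorn County: $1,711,777 × 0.0073 = $12,495.9721
Rookery School District: $1,711,777 × 0.0173 = $29,613.7421
City of Willowmere: $1,711,777 × 0.0037 = $6,333.5749
Community College District: $1,711,777 × 0.0032 = $5,477.6864
Total = $5,648.8641 + $12,495.9721 + $29,613.7421 + $6,333.5749 + $5,477.6864 = $59,569.8396

$59,569.84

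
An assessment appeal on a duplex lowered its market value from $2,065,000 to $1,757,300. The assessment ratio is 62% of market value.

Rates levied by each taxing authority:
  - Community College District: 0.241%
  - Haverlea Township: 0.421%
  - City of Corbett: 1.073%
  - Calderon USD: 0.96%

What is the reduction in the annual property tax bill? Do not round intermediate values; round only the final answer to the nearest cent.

$5,141.36

Old assessed value = $2,065,000 × 0.62 = $1,280,300
New assessed value = $1,757,300 × 0.62 = $1,089,526
Combined rate = 0.00241 + 0.00421 + 0.01073 + 0.0096 = 0.02695
Old tax = $1,280,300 × 0.02695 = $34,504.085
New tax = $1,089,526 × 0.02695 = $29,362.7257
Reduction = $34,504.085 − $29,362.7257 = $5,141.3593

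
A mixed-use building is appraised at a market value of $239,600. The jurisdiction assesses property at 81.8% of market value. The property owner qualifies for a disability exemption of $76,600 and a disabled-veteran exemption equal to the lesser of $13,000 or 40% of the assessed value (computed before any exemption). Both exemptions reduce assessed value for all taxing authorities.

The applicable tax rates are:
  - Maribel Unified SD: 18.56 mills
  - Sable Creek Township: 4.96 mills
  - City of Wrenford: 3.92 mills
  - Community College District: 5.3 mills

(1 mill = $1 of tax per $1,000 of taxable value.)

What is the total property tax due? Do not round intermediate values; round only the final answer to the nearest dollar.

Assessed value = $239,600 × 0.818 = $195,992.8
Disabled-veteran exemption = min($13,000, 40% × $195,992.8) = min($13,000, $78,397.12) = $13,000 (dollar cap binds)
Taxable value = $195,992.8 − $76,600 − $13,000 = $106,392.8
Maribel Unified SD: $106,392.8 × 0.01856 = $1,974.650368
Sable Creek Township: $106,392.8 × 0.00496 = $527.708288
City of Wrenford: $106,392.8 × 0.00392 = $417.059776
Community College District: $106,392.8 × 0.0053 = $563.88184
Total = $3,483.300272

$3,483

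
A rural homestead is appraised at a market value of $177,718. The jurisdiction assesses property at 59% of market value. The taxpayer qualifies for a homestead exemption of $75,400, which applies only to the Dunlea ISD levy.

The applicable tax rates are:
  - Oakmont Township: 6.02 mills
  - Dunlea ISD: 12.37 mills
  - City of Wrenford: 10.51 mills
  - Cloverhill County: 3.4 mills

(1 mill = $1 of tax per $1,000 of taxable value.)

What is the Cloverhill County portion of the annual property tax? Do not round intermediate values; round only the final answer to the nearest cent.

$356.50

Assessed value = $177,718 × 0.59 = $104,853.62
Cloverhill County taxable value = $104,853.62 (exemption does not apply)
Cloverhill County levy = $104,853.62 × 0.0034 = $356.502308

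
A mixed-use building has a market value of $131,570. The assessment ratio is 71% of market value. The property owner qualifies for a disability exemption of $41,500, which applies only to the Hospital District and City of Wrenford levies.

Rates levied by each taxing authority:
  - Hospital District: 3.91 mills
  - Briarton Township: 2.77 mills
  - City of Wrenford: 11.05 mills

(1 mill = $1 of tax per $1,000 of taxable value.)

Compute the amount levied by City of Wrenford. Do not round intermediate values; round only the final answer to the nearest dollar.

$574

Assessed value = $131,570 × 0.71 = $93,414.7
City of Wrenford taxable value = $93,414.7 − $41,500 = $51,914.7
City of Wrenford levy = $51,914.7 × 0.01105 = $573.657435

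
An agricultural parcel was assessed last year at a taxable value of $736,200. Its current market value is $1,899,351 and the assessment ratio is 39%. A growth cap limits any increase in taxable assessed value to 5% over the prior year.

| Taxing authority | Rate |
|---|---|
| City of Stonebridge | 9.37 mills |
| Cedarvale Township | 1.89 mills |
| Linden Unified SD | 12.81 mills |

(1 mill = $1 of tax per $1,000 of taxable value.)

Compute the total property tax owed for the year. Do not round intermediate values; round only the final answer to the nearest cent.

Uncapped assessed value = $1,899,351 × 0.39 = $740,746.89
Cap limit = $736,200 × 1.05 = $773,010
Taxable assessed value = min($740,746.89, $773,010) = $740,746.89 (cap does not bind)
City of Stonebridge: $740,746.89 × 0.00937 = $6,940.7983593
Cedarvale Township: $740,746.89 × 0.00189 = $1,400.0116221
Linden Unified SD: $740,746.89 × 0.01281 = $9,488.9676609
Total = $17,829.7776423

$17,829.78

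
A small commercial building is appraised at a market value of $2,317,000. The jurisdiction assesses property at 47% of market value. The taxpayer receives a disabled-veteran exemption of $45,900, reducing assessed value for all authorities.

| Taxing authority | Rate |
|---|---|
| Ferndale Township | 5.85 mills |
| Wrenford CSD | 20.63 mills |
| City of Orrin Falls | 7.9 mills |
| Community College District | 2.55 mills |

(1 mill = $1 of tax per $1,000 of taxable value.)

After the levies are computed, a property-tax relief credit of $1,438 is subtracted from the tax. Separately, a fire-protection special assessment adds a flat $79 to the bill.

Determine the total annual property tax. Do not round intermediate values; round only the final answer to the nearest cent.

$37,162.31

Assessed value = $2,317,000 × 0.47 = $1,088,990
Taxable value = $1,088,990 − $45,900 = $1,043,090
Ferndale Township: $1,043,090 × 0.00585 = $6,102.0765
Wrenford CSD: $1,043,090 × 0.02063 = $21,518.9467
City of Orrin Falls: $1,043,090 × 0.0079 = $8,240.411
Community College District: $1,043,090 × 0.00255 = $2,659.8795
Levies subtotal = $38,521.3137
After credit = $38,521.3137 − $1,438 = $37,083.3137
Total = $37,083.3137 + $79 = $37,162.3137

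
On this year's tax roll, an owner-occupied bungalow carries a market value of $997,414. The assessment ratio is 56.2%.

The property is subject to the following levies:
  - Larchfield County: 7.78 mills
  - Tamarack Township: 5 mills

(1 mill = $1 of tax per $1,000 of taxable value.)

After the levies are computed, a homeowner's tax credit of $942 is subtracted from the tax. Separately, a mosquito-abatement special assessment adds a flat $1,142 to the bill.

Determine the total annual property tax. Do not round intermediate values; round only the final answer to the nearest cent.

Assessed value = $997,414 × 0.562 = $560,546.668
Larchfield County: $560,546.668 × 0.00778 = $4,361.05307704
Tamarack Township: $560,546.668 × 0.005 = $2,802.73334
Levies subtotal = $7,163.78641704
After credit = $7,163.78641704 − $942 = $6,221.78641704
Total = $6,221.78641704 + $1,142 = $7,363.78641704

$7,363.79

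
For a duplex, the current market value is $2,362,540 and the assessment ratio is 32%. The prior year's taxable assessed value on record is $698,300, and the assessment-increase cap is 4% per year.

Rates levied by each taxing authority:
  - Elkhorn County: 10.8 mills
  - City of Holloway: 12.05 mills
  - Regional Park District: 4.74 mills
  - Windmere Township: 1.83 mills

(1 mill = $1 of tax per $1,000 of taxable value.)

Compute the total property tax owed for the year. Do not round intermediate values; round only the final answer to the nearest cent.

Uncapped assessed value = $2,362,540 × 0.32 = $756,012.8
Cap limit = $698,300 × 1.04 = $726,232
Taxable assessed value = min($756,012.8, $726,232) = $726,232 (cap binds)
Elkhorn County: $726,232 × 0.0108 = $7,843.3056
City of Holloway: $726,232 × 0.01205 = $8,751.0956
Regional Park District: $726,232 × 0.00474 = $3,442.33968
Windmere Township: $726,232 × 0.00183 = $1,329.00456
Total = $21,365.74544

$21,365.75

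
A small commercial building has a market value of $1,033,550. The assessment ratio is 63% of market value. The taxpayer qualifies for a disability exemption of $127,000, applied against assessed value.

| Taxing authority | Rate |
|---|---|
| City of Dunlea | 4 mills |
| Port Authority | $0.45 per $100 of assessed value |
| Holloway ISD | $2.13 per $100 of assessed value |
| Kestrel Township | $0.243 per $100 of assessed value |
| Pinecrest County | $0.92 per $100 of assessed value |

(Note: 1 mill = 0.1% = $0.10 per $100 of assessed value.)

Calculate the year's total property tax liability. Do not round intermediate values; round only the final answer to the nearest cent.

$21,714.98

Assessed value = $1,033,550 × 0.63 = $651,136.5
Taxable value = $651,136.5 − $127,000 = $524,136.5
City of Dunlea: $524,136.5 × 0.004 = $2,096.546
Port Authority: $524,136.5 × 0.0045 = $2,358.61425
Holloway ISD: $524,136.5 × 0.0213 = $11,164.10745
Kestrel Township: $524,136.5 × 0.00243 = $1,273.651695
Pinecrest County: $524,136.5 × 0.0092 = $4,822.0558
Total = $21,714.975195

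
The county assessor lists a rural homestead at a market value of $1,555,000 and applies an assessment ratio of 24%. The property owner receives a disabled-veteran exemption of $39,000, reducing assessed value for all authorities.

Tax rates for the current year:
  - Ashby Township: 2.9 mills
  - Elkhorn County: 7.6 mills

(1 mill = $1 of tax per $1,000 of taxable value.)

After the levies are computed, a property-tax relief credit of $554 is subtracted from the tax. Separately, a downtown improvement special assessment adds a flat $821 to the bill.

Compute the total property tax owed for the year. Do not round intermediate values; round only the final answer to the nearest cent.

$3,776.10

Assessed value = $1,555,000 × 0.24 = $373,200
Taxable value = $373,200 − $39,000 = $334,200
Ashby Township: $334,200 × 0.0029 = $969.18
Elkhorn County: $334,200 × 0.0076 = $2,539.92
Levies subtotal = $3,509.1
After credit = $3,509.1 − $554 = $2,955.1
Total = $2,955.1 + $821 = $3,776.1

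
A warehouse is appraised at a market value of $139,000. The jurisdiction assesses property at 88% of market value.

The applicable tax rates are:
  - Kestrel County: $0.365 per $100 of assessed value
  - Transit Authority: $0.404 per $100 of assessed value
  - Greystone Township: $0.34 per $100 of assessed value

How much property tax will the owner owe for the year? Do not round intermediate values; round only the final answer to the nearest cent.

$1,356.53

Assessed value = $139,000 × 0.88 = $122,320
Kestrel County: $122,320 × 0.00365 = $446.468
Transit Authority: $122,320 × 0.00404 = $494.1728
Greystone Township: $122,320 × 0.0034 = $415.888
Total = $446.468 + $494.1728 + $415.888 = $1,356.5288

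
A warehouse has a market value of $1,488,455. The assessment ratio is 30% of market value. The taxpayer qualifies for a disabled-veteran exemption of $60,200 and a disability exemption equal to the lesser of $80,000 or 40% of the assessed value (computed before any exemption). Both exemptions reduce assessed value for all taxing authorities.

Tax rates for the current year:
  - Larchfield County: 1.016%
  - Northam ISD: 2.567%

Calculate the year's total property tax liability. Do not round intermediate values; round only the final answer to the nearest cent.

Assessed value = $1,488,455 × 0.3 = $446,536.5
Disability exemption = min($80,000, 40% × $446,536.5) = min($80,000, $178,614.6) = $80,000 (dollar cap binds)
Taxable value = $446,536.5 − $60,200 − $80,000 = $306,336.5
Larchfield County: $306,336.5 × 0.01016 = $3,112.37884
Northam ISD: $306,336.5 × 0.02567 = $7,863.657955
Total = $10,976.036795

$10,976.04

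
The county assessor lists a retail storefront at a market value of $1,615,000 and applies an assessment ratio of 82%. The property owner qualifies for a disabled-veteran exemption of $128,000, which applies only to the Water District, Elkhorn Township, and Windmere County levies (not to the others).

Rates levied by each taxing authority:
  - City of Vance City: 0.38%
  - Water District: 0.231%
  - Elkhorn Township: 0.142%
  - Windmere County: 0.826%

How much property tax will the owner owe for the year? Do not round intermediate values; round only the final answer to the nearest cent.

Assessed value = $1,615,000 × 0.82 = $1,324,300
City of Vance City: $1,324,300 × 0.0038 = $5,032.34
Water District: ($1,324,300 − $128,000) × 0.00231 = $1,196,300 × 0.00231 = $2,763.453
Elkhorn Township: ($1,324,300 − $128,000) × 0.00142 = $1,196,300 × 0.00142 = $1,698.746
Windmere County: ($1,324,300 − $128,000) × 0.00826 = $1,196,300 × 0.00826 = $9,881.438
Total = $19,375.977

$19,375.98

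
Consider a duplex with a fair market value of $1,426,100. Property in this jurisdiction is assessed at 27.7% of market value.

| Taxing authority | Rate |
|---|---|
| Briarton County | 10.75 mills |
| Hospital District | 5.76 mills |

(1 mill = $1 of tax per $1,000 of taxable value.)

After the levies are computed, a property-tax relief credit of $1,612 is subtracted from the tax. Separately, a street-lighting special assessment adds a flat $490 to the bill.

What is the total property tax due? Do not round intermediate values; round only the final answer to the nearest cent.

Assessed value = $1,426,100 × 0.277 = $395,029.7
Briarton County: $395,029.7 × 0.01075 = $4,246.569275
Hospital District: $395,029.7 × 0.00576 = $2,275.371072
Levies subtotal = $6,521.940347
After credit = $6,521.940347 − $1,612 = $4,909.940347
Total = $4,909.940347 + $490 = $5,399.940347

$5,399.94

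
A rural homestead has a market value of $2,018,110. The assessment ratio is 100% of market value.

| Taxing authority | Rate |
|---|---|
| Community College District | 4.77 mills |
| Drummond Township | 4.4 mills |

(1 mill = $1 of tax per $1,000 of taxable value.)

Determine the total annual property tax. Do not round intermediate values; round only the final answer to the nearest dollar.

Assessed value = $2,018,110 × 1 = $2,018,110
Community College District: $2,018,110 × 0.00477 = $9,626.3847
Drummond Township: $2,018,110 × 0.0044 = $8,879.684
Total = $9,626.3847 + $8,879.684 = $18,506.0687

$18,506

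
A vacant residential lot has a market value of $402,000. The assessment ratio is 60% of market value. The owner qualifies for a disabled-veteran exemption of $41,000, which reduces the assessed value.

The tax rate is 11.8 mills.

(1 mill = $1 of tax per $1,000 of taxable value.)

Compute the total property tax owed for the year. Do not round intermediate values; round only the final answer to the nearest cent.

Assessed value = $402,000 × 0.6 = $241,200
Taxable value = $241,200 − $41,000 = $200,200
Tax = $200,200 × 0.0118 = $2,362.36

$2,362.36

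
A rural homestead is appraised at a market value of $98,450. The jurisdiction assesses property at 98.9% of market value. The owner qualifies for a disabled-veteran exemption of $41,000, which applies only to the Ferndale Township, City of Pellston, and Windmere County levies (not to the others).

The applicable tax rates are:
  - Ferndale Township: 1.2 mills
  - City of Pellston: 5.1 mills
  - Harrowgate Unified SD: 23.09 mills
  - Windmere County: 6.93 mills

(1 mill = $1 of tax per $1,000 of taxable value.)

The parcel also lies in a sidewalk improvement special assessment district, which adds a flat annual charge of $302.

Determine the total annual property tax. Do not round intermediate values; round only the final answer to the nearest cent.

$3,295.94

Assessed value = $98,450 × 0.989 = $97,367.05
Ferndale Township: ($97,367.05 − $41,000) × 0.0012 = $56,367.05 × 0.0012 = $67.64046
City of Pellston: ($97,367.05 − $41,000) × 0.0051 = $56,367.05 × 0.0051 = $287.471955
Harrowgate Unified SD: $97,367.05 × 0.02309 = $2,248.2051845
Windmere County: ($97,367.05 − $41,000) × 0.00693 = $56,367.05 × 0.00693 = $390.6236565
Levies subtotal = $2,993.941256
Total = $2,993.941256 + $302 = $3,295.941256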